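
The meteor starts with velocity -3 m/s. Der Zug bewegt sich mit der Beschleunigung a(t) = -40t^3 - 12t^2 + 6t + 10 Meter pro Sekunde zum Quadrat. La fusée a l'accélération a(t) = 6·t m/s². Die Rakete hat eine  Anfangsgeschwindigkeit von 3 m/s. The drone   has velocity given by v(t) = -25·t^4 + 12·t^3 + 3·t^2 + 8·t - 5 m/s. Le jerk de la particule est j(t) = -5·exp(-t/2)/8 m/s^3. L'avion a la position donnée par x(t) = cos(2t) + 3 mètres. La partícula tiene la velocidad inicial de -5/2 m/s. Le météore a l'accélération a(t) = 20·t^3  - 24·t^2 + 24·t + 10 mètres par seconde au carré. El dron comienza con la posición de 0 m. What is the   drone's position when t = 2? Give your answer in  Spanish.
Necesitamos integrar nuestra ecuación de la velocidad v(t) = -25·t^4 + 12·t^3 + 3·t^2 + 8·t - 5 1 vez. Tomando ∫v(t)dt y aplicando x(0) = 0, encontramos x(t) = -5·t^5 + 3·t^4 + t^3 + 4·t^2 - 5·t. De la ecuación de la posición x(t) = -5·t^5 + 3·t^4 + t^3 + 4·t^2 - 5·t, sustituimos t = 2 para obtener x = -98.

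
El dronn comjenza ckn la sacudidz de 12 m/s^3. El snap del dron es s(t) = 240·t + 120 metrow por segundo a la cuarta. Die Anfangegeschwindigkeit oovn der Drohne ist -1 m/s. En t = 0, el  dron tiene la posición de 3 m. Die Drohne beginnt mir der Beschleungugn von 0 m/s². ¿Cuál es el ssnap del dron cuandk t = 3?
Tenemos el snap s(t) = 240·t + 120. Sustituyendo t = 3: s(3) = 840.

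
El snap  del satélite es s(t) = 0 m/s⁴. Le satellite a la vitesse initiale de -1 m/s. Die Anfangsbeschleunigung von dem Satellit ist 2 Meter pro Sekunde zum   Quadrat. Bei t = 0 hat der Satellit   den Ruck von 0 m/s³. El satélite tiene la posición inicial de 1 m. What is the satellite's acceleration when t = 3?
We need to integrate our snap equation s(t) = 0 2 times. Taking ∫s(t)dt and applying j(0) = 0, we find j(t) = 0. Taking ∫j(t)dt and applying a(0) = 2, we find a(t) = 2. Using a(t) = 2 and substituting t = 3, we find a = 2.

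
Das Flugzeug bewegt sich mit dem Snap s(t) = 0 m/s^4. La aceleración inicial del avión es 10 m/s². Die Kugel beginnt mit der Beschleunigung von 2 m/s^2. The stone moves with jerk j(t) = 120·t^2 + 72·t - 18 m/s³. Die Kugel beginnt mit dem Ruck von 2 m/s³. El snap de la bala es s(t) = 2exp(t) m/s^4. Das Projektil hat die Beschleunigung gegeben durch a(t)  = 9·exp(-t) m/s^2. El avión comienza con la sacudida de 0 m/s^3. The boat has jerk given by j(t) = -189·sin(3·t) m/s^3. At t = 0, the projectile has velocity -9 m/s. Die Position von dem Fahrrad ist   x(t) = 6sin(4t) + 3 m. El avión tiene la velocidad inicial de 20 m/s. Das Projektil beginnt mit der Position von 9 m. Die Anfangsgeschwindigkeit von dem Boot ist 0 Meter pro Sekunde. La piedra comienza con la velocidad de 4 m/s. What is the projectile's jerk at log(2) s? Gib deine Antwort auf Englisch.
We must differentiate our acceleration equation a(t) = 9·exp(-t) 1 time. The derivative of acceleration gives jerk: j(t) = -9·exp(-t). We have jerk j(t) = -9·exp(-t). Substituting t = log(2): j(log(2)) = -9/2.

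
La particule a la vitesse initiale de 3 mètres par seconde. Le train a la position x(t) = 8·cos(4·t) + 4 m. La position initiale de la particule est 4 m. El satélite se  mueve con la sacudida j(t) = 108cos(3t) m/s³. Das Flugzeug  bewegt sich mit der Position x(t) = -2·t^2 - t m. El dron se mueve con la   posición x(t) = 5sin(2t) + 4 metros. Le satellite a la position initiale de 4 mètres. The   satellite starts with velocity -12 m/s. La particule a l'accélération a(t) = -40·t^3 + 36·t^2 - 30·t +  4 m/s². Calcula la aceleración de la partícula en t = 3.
De la ecuación de la aceleración a(t) = -40·t^3 + 36·t^2 - 30·t + 4, sustituimos t = 3 para obtener a = -842.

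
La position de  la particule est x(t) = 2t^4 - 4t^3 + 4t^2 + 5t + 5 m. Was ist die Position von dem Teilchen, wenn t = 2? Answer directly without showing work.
Bei t = 2, x = 31.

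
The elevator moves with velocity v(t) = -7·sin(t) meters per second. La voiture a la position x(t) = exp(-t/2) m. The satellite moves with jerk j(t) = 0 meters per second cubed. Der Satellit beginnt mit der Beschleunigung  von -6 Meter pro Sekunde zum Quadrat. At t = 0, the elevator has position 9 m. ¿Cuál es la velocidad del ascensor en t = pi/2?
Tenemos la velocidad v(t) = -7·sin(t). Sustituyendo t = pi/2: v(pi/2) = -7.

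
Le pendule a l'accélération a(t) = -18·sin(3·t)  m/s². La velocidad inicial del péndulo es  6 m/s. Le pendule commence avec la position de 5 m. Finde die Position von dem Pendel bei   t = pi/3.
Wir müssen unsere Gleichung für die Beschleunigung a(t) = -18·sin(3·t) 2-mal integrieren. Mit ∫a(t)dt und Anwendung von v(0) = 6, finden wir v(t) = 6·cos(3·t). Durch Integration von der Geschwindigkeit und Verwendung der Anfangsbedingung x(0) = 5, erhalten wir x(t) = 2·sin(3·t) + 5. Aus der Gleichung für die Position x(t) = 2·sin(3·t) + 5, setzen wir t = pi/3 ein und erhalten x = 5.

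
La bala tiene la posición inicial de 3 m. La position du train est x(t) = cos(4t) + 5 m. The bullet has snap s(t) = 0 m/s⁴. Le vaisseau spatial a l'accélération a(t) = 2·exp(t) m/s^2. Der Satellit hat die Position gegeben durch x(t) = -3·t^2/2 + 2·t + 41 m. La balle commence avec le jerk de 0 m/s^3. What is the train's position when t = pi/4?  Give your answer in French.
Nous avons la position x(t) = cos(4·t) + 5. En substituant t = pi/4: x(pi/4) = 4.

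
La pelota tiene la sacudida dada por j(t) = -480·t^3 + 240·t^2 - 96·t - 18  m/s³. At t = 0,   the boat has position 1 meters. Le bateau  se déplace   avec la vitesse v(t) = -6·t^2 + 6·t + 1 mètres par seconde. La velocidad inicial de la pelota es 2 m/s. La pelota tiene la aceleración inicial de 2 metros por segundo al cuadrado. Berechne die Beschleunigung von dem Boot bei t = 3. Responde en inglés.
We must differentiate our velocity equation v(t) = -6·t^2 + 6·t + 1 1 time. Taking d/dt of v(t), we find a(t) = 6 - 12·t. Using a(t) = 6 - 12·t and substituting t = 3, we find a = -30.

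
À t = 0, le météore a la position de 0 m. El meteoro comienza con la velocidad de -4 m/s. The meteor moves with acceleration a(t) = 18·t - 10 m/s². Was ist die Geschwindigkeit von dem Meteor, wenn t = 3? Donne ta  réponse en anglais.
To solve this, we need to take 1 integral of our acceleration equation a(t) = 18·t - 10. Taking ∫a(t)dt and applying v(0) = -4, we find v(t) = 9·t^2 - 10·t - 4. Using v(t) = 9·t^2 - 10·t - 4 and substituting t = 3, we find v = 47.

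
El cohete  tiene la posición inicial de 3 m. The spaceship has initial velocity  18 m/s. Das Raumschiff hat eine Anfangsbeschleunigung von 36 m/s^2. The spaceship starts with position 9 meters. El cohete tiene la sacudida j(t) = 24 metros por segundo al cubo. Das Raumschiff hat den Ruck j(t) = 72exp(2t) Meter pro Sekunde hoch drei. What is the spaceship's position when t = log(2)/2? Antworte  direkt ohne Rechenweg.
The answer is 18.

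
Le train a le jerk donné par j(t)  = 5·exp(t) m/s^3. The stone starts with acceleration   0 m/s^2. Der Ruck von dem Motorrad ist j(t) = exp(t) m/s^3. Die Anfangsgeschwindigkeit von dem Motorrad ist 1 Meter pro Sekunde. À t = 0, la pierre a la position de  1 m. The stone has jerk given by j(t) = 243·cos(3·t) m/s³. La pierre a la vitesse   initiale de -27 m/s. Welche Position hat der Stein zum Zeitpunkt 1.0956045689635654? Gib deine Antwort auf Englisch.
We need to integrate our jerk equation j(t) = 243·cos(3·t) 3 times. Integrating jerk and using the initial condition a(0) = 0, we get a(t) = 81·sin(3·t). Finding the integral of a(t) and using v(0) = -27: v(t) = -27·cos(3·t). The antiderivative of velocity, with x(0) = 1, gives position: x(t) = 1 - 9·sin(3·t). Using x(t) = 1 - 9·sin(3·t) and substituting t = 1.0956045689635654, we find x = 2.30240043752699.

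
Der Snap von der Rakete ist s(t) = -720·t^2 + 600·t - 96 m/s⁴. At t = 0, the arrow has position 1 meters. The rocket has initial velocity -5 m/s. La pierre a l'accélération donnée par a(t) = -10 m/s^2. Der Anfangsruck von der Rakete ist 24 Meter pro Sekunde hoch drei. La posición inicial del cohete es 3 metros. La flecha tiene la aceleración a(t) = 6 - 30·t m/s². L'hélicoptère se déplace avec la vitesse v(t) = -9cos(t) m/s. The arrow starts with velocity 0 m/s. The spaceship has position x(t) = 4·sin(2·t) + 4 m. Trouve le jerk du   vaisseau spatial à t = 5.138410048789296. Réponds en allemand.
Um dies zu lösen, müssen wir 3 Ableitungen unserer Gleichung für die Position x(t) = 4·sin(2·t) + 4 nehmen. Mit d/dt von x(t) finden wir v(t) = 8·cos(2·t). Durch Ableiten von der Geschwindigkeit erhalten wir die Beschleunigung: a(t) = -16·sin(2·t). Die Ableitung von der Beschleunigung ergibt den Ruck: j(t) = -32·cos(2·t). Wir haben den Ruck j(t) = -32·cos(2·t). Durch Einsetzen von t = 5.138410048789296: j(5.138410048789296) = 21.0703217091547.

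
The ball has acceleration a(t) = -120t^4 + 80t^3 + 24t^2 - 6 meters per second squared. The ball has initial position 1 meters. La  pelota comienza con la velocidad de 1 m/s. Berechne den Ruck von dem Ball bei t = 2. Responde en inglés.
To solve this, we need to take 1 derivative of our acceleration equation a(t) = -120·t^4 + 80·t^3 + 24·t^2 - 6. Differentiating acceleration, we get jerk: j(t) = -480·t^3 + 240·t^2 + 48·t. We have jerk j(t) = -480·t^3 + 240·t^2 + 48·t. Substituting t = 2: j(2) = -2784.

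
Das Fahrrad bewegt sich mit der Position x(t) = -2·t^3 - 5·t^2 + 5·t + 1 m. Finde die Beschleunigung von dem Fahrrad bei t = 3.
Um dies zu lösen, müssen wir 2 Ableitungen unserer Gleichung für die Position x(t) = -2·t^3 - 5·t^2 + 5·t + 1 nehmen. Mit d/dt von x(t) finden wir v(t) = -6·t^2 - 10·t + 5. Durch Ableiten von der Geschwindigkeit erhalten wir die Beschleunigung: a(t) = -12·t - 10. Wir haben die Beschleunigung a(t) = -12·t - 10. Durch Einsetzen von t = 3: a(3) = -46.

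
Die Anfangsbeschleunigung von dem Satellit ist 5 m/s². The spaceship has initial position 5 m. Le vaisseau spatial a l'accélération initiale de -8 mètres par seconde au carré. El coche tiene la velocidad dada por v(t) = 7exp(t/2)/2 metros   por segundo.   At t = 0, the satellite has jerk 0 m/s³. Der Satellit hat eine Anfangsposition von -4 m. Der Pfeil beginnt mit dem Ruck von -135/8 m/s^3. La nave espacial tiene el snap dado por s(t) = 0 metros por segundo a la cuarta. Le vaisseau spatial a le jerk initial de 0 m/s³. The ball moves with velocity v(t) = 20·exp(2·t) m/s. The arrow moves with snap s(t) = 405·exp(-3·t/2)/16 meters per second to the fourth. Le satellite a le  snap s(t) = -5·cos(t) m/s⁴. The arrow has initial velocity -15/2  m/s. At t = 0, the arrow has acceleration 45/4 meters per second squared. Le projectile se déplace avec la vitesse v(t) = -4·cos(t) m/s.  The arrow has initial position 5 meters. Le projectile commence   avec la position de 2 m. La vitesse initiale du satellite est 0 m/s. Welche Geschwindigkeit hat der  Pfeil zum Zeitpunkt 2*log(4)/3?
Um dies zu lösen, müssen wir 3 Integrale unserer Gleichung für den Snap s(t) = 405·exp(-3·t/2)/16 finden. Mit ∫s(t)dt und Anwendung von j(0) = -135/8, finden wir j(t) = -135·exp(-3·t/2)/8. Die Stammfunktion von dem Ruck ist die Beschleunigung. Mit a(0) = 45/4 erhalten wir a(t) = 45·exp(-3·t/2)/4. Durch Integration von der Beschleunigung und Verwendung der Anfangsbedingung v(0) = -15/2, erhalten wir v(t) = -15·exp(-3·t/2)/2. Aus der Gleichung für die Geschwindigkeit v(t) = -15·exp(-3·t/2)/2, setzen wir t = 2*log(4)/3 ein und erhalten v = -15/8.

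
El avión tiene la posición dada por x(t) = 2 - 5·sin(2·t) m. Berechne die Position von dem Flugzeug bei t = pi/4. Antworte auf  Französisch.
En utilisant x(t) = 2 - 5·sin(2·t) et en substituant t = pi/4, nous trouvons x = -3.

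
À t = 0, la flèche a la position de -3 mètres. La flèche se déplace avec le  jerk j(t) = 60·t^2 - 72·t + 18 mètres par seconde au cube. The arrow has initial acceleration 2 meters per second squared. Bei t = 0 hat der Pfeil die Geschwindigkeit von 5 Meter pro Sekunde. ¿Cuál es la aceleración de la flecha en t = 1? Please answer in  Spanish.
Partiendo de la sacudida j(t) = 60·t^2 - 72·t + 18, tomamos 1 integral. Tomando ∫j(t)dt y aplicando a(0) = 2, encontramos a(t) = 20·t^3 - 36·t^2 + 18·t + 2. Tenemos la aceleración a(t) = 20·t^3 - 36·t^2 + 18·t + 2. Sustituyendo t = 1: a(1) = 4.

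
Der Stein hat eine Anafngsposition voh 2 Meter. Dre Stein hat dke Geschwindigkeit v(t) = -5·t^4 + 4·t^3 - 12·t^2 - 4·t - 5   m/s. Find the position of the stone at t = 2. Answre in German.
Wir müssen unsere Gleichung für die Geschwindigkeit v(t) = -5·t^4 + 4·t^3 - 12·t^2 - 4·t - 5 1-mal integrieren. Das Integral von der Geschwindigkeit, mit x(0) = 2, ergibt die Position: x(t) = -t^5 + t^4 - 4·t^3 - 2·t^2 - 5·t + 2. Mit x(t) = -t^5 + t^4 - 4·t^3 - 2·t^2 - 5·t + 2 und Einsetzen von t = 2, finden wir x = -64.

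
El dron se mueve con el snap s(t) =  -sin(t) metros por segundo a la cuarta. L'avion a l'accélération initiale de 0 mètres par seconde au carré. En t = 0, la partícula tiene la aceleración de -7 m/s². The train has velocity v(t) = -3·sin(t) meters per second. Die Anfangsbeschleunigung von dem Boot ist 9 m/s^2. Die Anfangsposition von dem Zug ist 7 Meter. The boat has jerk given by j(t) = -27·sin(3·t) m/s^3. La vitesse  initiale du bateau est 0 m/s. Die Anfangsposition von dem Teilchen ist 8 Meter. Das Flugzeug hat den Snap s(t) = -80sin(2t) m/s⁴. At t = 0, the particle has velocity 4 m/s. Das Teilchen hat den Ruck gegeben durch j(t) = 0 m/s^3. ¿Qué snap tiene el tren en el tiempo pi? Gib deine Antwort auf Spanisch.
Debemos derivar nuestra ecuación de la velocidad v(t) = -3·sin(t) 3 veces. La derivada de la velocidad da la aceleración: a(t) = -3·cos(t). Derivando la aceleración, obtenemos la sacudida: j(t) = 3·sin(t). Tomando d/dt de j(t), encontramos s(t) = 3·cos(t). Usando s(t) = 3·cos(t) y sustituyendo t = pi, encontramos s = -3.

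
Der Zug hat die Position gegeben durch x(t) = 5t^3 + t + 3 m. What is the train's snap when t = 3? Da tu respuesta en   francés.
Nous devons dériver notre équation de la position x(t) = 5·t^3 + t + 3 4 fois. En dérivant la position, nous obtenons la vitesse: v(t) = 15·t^2 + 1. La dérivée de la vitesse donne l'accélération: a(t) = 30·t. En dérivant l'accélération, nous obtenons le jerk: j(t) = 30. En dérivant le jerk, nous obtenons le snap: s(t) = 0. De l'équation du snap s(t) = 0, nous substituons t = 3 pour obtenir s = 0.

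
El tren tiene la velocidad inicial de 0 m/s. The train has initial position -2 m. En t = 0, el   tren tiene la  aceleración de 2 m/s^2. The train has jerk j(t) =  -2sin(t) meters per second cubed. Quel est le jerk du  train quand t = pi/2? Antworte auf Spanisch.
Usando j(t) = -2·sin(t) y sustituyendo t = pi/2, encontramos j = -2.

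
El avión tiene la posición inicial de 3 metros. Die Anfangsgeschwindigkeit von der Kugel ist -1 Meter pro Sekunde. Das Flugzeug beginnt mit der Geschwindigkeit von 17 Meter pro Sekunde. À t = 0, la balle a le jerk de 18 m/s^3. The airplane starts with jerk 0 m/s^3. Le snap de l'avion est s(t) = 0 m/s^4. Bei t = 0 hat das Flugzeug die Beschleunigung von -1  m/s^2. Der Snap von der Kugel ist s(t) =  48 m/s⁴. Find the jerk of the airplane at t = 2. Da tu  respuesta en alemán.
Wir müssen die Stammfunktion unserer Gleichung für den Snap s(t) = 0 1-mal finden. Das Integral von dem Snap ist der Ruck. Mit j(0) = 0 erhalten wir j(t) = 0. Wir haben den Ruck j(t) = 0. Durch Einsetzen von t = 2: j(2) = 0.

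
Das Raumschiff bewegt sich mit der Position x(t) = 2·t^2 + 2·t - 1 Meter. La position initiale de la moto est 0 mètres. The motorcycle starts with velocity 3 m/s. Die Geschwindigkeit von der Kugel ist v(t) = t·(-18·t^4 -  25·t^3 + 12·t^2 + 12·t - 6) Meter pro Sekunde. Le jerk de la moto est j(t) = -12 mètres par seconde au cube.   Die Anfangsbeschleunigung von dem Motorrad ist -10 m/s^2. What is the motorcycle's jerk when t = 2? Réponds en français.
En utilisant j(t) = -12 et en substituant t = 2, nous trouvons j = -12.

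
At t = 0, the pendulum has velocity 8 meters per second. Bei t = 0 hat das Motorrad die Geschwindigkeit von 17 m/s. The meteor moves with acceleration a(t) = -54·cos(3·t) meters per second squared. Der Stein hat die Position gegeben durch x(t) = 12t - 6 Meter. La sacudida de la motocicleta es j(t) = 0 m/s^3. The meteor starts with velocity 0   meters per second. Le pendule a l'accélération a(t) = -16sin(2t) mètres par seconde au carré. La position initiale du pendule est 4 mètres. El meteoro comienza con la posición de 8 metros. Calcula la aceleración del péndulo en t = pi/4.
Tenemos la aceleración a(t) = -16·sin(2·t). Sustituyendo t = pi/4: a(pi/4) = -16.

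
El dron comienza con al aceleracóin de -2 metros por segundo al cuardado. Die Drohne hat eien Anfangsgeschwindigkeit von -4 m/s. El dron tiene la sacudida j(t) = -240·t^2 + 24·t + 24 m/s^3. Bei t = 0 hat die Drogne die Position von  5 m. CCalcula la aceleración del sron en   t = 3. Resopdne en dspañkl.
Debemos encontrar la antiderivada de nuestra ecuación de la sacudida j(t) = -240·t^2 + 24·t + 24 1 vez. Integrando la sacudida y usando la condición inicial a(0) = -2, obtenemos a(t) = -80·t^3 + 12·t^2 + 24·t - 2. De la ecuación de la aceleración a(t) = -80·t^3 + 12·t^2 + 24·t - 2, sustituimos t = 3 para obtener a = -1982.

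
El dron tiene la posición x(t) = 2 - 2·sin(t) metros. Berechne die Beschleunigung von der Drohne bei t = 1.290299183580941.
Wir müssen unsere Gleichung für die Position x(t) = 2 - 2·sin(t) 2-mal ableiten. Durch Ableiten von der Position erhalten wir die Geschwindigkeit: v(t) = -2·cos(t). Mit d/dt von v(t) finden wir a(t) = 2·sin(t). Mit a(t) = 2·sin(t) und Einsetzen von t = 1.290299183580941, finden wir a = 1.92183586243605.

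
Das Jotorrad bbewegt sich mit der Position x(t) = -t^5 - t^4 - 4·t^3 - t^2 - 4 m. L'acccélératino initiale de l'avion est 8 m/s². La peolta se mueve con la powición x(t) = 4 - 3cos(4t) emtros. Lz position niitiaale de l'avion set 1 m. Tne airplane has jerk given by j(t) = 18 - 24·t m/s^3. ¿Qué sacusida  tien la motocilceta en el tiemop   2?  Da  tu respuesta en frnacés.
En partant de la position x(t) = -t^5 - t^4 - 4·t^3 - t^2 - 4, nous prenons 3 dérivées. En dérivant la position, nous obtenons la vitesse: v(t) = -5·t^4 - 4·t^3 - 12·t^2 - 2·t. La dérivée de la vitesse donne l'accélération: a(t) = -20·t^3 - 12·t^2 - 24·t - 2. En dérivant l'accélération, nous obtenons le jerk: j(t) = -60·t^2 - 24·t - 24. De l'équation du jerk j(t) = -60·t^2 - 24·t - 24, nous substituons t = 2 pour obtenir j = -312.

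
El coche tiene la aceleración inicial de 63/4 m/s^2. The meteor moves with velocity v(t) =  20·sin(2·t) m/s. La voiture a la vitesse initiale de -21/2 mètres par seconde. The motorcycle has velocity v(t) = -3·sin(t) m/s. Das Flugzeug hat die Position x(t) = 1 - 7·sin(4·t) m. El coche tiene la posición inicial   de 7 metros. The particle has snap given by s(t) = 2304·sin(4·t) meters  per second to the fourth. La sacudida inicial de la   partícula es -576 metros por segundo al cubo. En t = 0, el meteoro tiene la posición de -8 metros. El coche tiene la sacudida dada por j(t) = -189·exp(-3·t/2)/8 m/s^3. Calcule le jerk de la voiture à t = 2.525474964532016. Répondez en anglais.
We have jerk j(t) = -189·exp(-3·t/2)/8. Substituting t = 2.525474964532016: j(2.525474964532016) = -0.534776180718218.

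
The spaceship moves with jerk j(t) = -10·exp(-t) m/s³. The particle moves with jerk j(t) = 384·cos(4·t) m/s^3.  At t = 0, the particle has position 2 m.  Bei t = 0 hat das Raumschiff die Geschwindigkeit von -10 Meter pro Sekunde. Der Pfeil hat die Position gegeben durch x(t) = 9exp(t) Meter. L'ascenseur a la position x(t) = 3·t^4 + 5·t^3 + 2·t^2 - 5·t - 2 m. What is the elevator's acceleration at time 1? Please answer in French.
En partant de la position x(t) = 3·t^4 + 5·t^3 + 2·t^2 - 5·t - 2, nous prenons 2 dérivées. En prenant d/dt de x(t), nous trouvons v(t) = 12·t^3 + 15·t^2 + 4·t - 5. La dérivée de la vitesse donne l'accélération: a(t) = 36·t^2 + 30·t + 4. De l'équation de l'accélération a(t) = 36·t^2 + 30·t + 4, nous substituons t = 1 pour obtenir a = 70.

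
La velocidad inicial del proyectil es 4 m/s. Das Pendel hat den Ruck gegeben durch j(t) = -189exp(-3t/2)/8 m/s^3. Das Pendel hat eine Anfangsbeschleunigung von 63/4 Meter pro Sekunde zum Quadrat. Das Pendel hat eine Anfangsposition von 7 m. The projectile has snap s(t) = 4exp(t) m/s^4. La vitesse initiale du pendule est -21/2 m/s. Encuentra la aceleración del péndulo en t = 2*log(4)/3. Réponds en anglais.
We must find the integral of our jerk equation j(t) = -189·exp(-3·t/2)/8 1 time. The antiderivative of jerk, with a(0) = 63/4, gives acceleration: a(t) = 63·exp(-3·t/2)/4. We have acceleration a(t) = 63·exp(-3·t/2)/4. Substituting t = 2*log(4)/3: a(2*log(4)/3) = 63/16.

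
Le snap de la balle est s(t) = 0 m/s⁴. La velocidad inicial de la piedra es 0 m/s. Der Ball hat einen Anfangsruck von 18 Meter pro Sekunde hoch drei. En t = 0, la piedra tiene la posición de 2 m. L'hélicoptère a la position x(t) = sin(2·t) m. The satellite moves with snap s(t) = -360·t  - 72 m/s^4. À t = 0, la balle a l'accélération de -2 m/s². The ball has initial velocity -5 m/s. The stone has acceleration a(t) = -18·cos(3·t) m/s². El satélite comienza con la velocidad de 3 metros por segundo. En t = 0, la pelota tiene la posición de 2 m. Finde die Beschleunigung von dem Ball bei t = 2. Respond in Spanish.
Partiendo del snap s(t) = 0, tomamos 2 antiderivadas. Integrando el snap y usando la condición inicial j(0) = 18, obtenemos j(t) = 18. Integrando la sacudida y usando la condición inicial a(0) = -2, obtenemos a(t) = 18·t - 2. De la ecuación de la aceleración a(t) = 18·t - 2, sustituimos t = 2 para obtener a = 34.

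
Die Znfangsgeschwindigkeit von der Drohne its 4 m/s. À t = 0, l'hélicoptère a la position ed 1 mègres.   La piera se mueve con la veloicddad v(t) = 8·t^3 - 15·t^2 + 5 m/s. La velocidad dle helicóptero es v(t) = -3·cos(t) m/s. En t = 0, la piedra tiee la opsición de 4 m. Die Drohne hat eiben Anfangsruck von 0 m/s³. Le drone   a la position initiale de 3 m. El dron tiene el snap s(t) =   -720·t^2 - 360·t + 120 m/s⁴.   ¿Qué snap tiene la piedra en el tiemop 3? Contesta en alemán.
Wir müssen unsere Gleichung für die Geschwindigkeit v(t) = 8·t^3 - 15·t^2 + 5 3-mal ableiten. Mit d/dt von v(t) finden wir a(t) = 24·t^2 - 30·t. Die Ableitung von der Beschleunigung ergibt den Ruck: j(t) = 48·t - 30. Durch Ableiten von dem Ruck erhalten wir den Snap: s(t) = 48. Mit s(t) = 48 und Einsetzen von t = 3, finden wir s = 48.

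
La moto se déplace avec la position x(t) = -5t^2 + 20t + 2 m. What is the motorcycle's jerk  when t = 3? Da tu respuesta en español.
Debemos derivar nuestra ecuación de la posición x(t) = -5·t^2 + 20·t + 2 3 veces. La derivada de la posición da la velocidad: v(t) = 20 - 10·t. Derivando la velocidad, obtenemos la aceleración: a(t) = -10. La derivada de la aceleración da la sacudida: j(t) = 0. Usando j(t) = 0 y sustituyendo t = 3, encontramos j = 0.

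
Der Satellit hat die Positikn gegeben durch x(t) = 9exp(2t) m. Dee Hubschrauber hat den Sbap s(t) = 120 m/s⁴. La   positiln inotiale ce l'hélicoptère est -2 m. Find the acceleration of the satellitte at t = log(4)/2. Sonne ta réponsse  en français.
Pour résoudre ceci, nous devons prendre 2 dérivées de notre équation de la position x(t) = 9·exp(2·t). En dérivant la position, nous obtenons la vitesse: v(t) = 18·exp(2·t). En prenant d/dt de v(t), nous trouvons a(t) = 36·exp(2·t). De l'équation de l'accélération a(t) = 36·exp(2·t), nous substituons t = log(4)/2 pour obtenir a = 144.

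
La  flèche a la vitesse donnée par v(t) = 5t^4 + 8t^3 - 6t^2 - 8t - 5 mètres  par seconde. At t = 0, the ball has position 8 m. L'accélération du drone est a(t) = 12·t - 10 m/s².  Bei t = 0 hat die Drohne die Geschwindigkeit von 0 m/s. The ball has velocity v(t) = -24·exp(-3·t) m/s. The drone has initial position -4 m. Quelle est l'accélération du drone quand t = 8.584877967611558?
De l'équation de l'accélération a(t) = 12·t - 10, nous substituons t = 8.584877967611558 pour obtenir a = 93.0185356113387.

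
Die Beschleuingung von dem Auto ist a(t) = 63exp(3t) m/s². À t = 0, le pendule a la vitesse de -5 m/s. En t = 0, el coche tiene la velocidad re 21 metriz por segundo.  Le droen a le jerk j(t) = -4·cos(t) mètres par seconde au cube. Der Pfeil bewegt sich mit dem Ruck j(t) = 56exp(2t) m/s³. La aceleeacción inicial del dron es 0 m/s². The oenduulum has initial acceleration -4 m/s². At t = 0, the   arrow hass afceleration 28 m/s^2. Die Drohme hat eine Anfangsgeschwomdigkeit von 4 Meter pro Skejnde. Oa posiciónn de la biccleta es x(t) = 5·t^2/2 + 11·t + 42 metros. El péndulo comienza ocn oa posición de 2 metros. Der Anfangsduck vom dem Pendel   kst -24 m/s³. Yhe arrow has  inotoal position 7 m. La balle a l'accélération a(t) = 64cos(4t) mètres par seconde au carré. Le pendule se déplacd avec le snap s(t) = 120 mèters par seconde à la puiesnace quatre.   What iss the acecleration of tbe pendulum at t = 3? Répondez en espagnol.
Para resolver esto, necesitamos tomar 2 antiderivadas de nuestra ecuación del snap s(t) = 120. Integrando el snap y usando la condición inicial j(0) = -24, obtenemos j(t) = 120·t - 24. La integral de la sacudida, con a(0) = -4, da la aceleración: a(t) = 60·t^2 - 24·t - 4. Usando a(t) = 60·t^2 - 24·t - 4 y sustituyendo t = 3, encontramos a = 464.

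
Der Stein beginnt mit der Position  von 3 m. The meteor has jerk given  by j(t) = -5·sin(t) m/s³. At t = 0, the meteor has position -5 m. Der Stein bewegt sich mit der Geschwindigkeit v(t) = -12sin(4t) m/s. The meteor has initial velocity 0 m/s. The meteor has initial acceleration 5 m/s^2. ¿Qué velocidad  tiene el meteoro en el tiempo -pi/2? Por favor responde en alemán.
Wir müssen die Stammfunktion unserer Gleichung für den Ruck j(t) = -5·sin(t) 2-mal finden. Durch Integration von dem Ruck und Verwendung der Anfangsbedingung a(0) = 5, erhalten wir a(t) = 5·cos(t). Das Integral von der Beschleunigung ist die Geschwindigkeit. Mit v(0) = 0 erhalten wir v(t) = 5·sin(t). Wir haben die Geschwindigkeit v(t) = 5·sin(t). Durch Einsetzen von t = -pi/2: v(-pi/2) = -5.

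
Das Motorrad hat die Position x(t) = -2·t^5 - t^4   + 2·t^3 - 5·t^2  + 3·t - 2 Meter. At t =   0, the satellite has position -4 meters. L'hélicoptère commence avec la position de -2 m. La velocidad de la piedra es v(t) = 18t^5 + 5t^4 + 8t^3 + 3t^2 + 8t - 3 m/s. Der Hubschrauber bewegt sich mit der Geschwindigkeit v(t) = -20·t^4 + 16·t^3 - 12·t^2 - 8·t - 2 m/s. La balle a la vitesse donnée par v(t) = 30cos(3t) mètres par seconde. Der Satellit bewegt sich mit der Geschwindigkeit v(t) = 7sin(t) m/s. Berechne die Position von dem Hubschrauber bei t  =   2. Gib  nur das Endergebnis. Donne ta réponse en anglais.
At t = 2, x = -118.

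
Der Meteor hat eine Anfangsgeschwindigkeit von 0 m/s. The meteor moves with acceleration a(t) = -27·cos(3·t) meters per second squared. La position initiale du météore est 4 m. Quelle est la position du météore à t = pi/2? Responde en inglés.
Starting from acceleration a(t) = -27·cos(3·t), we take 2 antiderivatives. The antiderivative of acceleration, with v(0) = 0, gives velocity: v(t) = -9·sin(3·t). The antiderivative of velocity is position. Using x(0) = 4, we get x(t) = 3·cos(3·t) + 1. We have position x(t) = 3·cos(3·t) + 1. Substituting t = pi/2: x(pi/2) = 1.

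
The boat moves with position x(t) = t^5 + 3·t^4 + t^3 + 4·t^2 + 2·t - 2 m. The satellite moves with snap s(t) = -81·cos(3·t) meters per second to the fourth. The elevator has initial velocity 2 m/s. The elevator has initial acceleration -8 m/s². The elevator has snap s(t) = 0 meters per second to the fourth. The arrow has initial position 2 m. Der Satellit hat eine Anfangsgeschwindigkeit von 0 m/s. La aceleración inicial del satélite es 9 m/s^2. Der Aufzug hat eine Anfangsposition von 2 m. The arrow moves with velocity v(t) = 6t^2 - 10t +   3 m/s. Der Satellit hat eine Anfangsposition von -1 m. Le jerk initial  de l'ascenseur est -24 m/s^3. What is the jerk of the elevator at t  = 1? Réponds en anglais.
Starting from snap s(t) = 0, we take 1 antiderivative. Taking ∫s(t)dt and applying j(0) = -24, we find j(t) = -24. We have jerk j(t) = -24. Substituting t = 1: j(1) = -24.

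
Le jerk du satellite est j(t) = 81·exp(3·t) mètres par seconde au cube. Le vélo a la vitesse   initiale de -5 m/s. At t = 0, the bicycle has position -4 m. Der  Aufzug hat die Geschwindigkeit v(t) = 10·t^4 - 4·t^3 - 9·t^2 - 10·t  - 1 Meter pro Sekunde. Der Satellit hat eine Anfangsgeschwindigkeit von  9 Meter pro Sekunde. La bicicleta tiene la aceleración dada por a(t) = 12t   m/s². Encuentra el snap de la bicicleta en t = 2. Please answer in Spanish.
Partiendo de la aceleración a(t) = 12·t, tomamos 2 derivadas. La derivada de la aceleración da la sacudida: j(t) = 12. Derivando la sacudida, obtenemos el snap: s(t) = 0. Tenemos el snap s(t) = 0. Sustituyendo t = 2: s(2) = 0.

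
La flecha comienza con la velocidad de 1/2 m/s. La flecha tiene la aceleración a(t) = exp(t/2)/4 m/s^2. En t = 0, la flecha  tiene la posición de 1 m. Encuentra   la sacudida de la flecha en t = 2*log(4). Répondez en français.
En partant de l'accélération a(t) = exp(t/2)/4, nous prenons 1 dérivée. La dérivée de l'accélération donne le jerk: j(t) = exp(t/2)/8. En utilisant j(t) = exp(t/2)/8 et en substituant t = 2*log(4), nous trouvons j = 1/2.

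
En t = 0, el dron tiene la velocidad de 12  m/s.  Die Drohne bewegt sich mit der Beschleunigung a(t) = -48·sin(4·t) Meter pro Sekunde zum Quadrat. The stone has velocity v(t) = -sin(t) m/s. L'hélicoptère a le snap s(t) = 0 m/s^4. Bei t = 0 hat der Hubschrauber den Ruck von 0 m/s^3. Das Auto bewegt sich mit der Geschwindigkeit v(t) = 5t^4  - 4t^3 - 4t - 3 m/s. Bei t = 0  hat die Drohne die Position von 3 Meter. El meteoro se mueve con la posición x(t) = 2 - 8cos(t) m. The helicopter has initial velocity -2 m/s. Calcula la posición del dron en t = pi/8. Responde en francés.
Pour résoudre ceci, nous devons prendre 2 intégrales de notre équation de l'accélération a(t) = -48·sin(4·t). La primitive de l'accélération est la vitesse. En utilisant v(0) = 12, nous obtenons v(t) = 12·cos(4·t). En prenant ∫v(t)dt et en appliquant x(0) = 3, nous trouvons x(t) = 3·sin(4·t) + 3. De l'équation de la position x(t) = 3·sin(4·t) + 3, nous substituons t = pi/8 pour obtenir x = 6.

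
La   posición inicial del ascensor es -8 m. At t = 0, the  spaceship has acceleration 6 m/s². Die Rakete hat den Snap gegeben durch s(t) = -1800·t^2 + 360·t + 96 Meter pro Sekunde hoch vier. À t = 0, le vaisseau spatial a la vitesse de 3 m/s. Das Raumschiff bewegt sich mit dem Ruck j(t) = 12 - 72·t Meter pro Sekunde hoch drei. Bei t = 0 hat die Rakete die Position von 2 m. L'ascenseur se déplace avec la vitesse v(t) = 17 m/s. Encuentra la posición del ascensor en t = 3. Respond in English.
To solve this, we need to take 1 integral of our velocity equation v(t) = 17. The integral of velocity, with x(0) = -8, gives position: x(t) = 17·t - 8. Using x(t) = 17·t - 8 and substituting t = 3, we find x = 43.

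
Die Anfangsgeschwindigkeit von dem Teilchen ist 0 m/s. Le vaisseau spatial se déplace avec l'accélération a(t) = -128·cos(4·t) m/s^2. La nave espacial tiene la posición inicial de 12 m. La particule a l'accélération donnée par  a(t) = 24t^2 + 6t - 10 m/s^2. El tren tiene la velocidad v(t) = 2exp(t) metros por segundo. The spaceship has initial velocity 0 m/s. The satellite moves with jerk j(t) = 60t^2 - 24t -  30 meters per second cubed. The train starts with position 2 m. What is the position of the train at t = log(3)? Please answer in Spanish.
Debemos encontrar la antiderivada de nuestra ecuación de la velocidad v(t) = 2·exp(t) 1 vez. La antiderivada de la velocidad, con x(0) = 2, da la posición: x(t) = 2·exp(t). Usando x(t) = 2·exp(t) y sustituyendo t = log(3), encontramos x = 6.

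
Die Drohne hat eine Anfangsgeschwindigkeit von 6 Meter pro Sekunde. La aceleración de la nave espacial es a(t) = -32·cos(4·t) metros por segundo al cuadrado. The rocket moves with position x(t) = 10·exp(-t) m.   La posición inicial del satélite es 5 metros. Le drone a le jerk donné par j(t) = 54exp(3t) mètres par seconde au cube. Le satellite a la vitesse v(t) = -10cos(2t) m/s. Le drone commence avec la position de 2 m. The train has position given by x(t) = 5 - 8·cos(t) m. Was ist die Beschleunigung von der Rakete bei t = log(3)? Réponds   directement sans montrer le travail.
a(log(3)) = 10/3.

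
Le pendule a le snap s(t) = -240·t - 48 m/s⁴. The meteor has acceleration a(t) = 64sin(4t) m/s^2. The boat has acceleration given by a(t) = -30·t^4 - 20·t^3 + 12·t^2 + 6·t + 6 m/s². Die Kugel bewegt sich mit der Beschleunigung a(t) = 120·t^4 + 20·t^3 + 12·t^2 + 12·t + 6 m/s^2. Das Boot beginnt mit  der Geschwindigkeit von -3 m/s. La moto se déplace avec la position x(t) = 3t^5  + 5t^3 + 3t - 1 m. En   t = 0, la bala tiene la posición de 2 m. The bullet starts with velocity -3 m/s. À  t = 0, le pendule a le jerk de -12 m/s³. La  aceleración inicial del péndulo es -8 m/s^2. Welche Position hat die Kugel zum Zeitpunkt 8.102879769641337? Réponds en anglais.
To find the answer, we compute 2 integrals of a(t) = 120·t^4 + 20·t^3 + 12·t^2 + 12·t + 6. Integrating acceleration and using the initial condition v(0) = -3, we get v(t) = 24·t^5 + 5·t^4 + 4·t^3 + 6·t^2 + 6·t - 3. Finding the integral of v(t) and using x(0) = 2: x(t) = 4·t^6 + t^5 + t^4 + 2·t^3 + 3·t^2 - 3·t + 2. Using x(t) = 4·t^6 + t^5 + t^4 + 2·t^3 + 3·t^2 - 3·t + 2 and substituting t = 8.102879769641337, we find x = 1172609.50637486.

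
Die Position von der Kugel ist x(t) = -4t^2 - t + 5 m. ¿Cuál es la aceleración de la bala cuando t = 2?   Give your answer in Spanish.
Partiendo de la posición x(t) = -4·t^2 - t + 5, tomamos 2 derivadas. La derivada de la posición da la velocidad: v(t) = -8·t - 1. Tomando d/dt de v(t), encontramos a(t) = -8. De la ecuación de la aceleración a(t) = -8, sustituimos t = 2 para obtener a = -8.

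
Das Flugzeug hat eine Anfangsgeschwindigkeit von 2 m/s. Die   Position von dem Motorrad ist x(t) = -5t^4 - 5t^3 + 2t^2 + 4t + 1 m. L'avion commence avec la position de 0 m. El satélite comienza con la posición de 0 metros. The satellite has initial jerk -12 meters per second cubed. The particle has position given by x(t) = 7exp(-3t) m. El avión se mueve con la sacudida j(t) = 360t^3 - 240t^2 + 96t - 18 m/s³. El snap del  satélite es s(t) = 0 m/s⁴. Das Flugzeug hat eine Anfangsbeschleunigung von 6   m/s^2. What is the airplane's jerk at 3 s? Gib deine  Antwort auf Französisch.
Nous avons le jerk j(t) = 360·t^3 - 240·t^2 + 96·t - 18. En substituant t = 3: j(3) = 7830.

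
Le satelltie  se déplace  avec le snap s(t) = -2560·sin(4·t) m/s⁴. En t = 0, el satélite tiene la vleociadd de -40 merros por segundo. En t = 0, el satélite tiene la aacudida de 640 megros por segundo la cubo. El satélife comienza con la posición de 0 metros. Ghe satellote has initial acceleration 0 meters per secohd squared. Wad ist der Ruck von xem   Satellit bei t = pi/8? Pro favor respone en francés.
En partant du snap s(t) = -2560·sin(4·t), nous prenons 1 primitive. En prenant ∫s(t)dt et en appliquant j(0) = 640, nous trouvons j(t) = 640·cos(4·t). De l'équation du jerk j(t) = 640·cos(4·t), nous substituons t = pi/8 pour obtenir j = 0.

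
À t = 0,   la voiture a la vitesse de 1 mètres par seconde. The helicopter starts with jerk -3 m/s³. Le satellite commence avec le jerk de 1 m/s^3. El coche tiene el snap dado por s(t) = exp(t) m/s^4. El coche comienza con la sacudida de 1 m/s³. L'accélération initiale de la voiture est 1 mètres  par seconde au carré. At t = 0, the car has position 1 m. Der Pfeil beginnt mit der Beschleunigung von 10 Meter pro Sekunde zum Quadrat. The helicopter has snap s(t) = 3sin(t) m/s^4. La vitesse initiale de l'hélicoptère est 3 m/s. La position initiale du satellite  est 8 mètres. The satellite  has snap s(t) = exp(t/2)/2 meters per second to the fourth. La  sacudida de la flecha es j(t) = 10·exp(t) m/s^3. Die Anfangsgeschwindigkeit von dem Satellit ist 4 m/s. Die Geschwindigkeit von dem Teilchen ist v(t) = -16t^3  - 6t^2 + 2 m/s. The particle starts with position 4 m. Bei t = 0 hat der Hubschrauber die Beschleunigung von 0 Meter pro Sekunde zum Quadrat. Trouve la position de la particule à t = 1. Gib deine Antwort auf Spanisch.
Para resolver esto, necesitamos tomar 1 integral de nuestra ecuación de la velocidad v(t) = -16·t^3 - 6·t^2 + 2. La integral de la velocidad es la posición. Usando x(0) = 4, obtenemos x(t) = -4·t^4 - 2·t^3 + 2·t + 4. Tenemos la posición x(t) = -4·t^4 - 2·t^3 + 2·t + 4. Sustituyendo t = 1: x(1) = 0.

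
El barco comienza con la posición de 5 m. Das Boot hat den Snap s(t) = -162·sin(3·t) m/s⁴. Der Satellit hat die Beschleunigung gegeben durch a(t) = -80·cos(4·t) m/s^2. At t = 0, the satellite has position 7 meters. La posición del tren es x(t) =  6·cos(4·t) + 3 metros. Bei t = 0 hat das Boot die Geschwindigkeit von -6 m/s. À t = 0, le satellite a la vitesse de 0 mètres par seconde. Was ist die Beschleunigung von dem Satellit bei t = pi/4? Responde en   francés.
De l'équation de l'accélération a(t) = -80·cos(4·t), nous substituons t = pi/4 pour obtenir a = 80.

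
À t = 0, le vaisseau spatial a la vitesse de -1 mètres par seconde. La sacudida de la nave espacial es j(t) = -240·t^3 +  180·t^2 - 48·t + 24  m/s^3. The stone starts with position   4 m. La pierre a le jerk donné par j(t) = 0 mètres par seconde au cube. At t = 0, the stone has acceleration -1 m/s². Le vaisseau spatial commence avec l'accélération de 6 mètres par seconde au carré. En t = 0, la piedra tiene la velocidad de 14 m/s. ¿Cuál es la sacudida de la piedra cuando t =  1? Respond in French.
En utilisant j(t) = 0 et en substituant t = 1, nous trouvons j = 0.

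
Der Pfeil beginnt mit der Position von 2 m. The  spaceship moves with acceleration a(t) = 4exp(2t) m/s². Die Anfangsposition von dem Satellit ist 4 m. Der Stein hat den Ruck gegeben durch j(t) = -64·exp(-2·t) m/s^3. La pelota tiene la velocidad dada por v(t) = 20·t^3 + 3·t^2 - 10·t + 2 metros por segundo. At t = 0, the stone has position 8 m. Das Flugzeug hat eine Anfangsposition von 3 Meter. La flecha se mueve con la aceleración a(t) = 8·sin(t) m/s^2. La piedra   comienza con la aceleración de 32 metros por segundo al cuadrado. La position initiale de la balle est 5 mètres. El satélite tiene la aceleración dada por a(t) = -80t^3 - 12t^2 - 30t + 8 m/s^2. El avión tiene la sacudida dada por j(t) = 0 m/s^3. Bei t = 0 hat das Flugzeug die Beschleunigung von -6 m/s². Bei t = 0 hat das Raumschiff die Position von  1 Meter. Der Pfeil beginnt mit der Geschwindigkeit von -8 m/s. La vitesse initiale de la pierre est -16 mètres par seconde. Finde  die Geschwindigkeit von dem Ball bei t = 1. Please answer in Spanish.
Usando v(t) = 20·t^3 + 3·t^2 - 10·t + 2 y sustituyendo t = 1, encontramos v = 15.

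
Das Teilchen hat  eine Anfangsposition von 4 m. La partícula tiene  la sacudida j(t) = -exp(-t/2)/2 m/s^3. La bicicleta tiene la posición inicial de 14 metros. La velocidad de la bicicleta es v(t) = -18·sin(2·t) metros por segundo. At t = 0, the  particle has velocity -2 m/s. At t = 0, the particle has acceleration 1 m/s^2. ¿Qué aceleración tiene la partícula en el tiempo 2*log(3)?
Partiendo de la sacudida j(t) = -exp(-t/2)/2, tomamos 1 antiderivada. La antiderivada de la sacudida es la aceleración. Usando a(0) = 1, obtenemos a(t) = exp(-t/2). Tenemos la aceleración a(t) = exp(-t/2). Sustituyendo t = 2*log(3): a(2*log(3)) = 1/3.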